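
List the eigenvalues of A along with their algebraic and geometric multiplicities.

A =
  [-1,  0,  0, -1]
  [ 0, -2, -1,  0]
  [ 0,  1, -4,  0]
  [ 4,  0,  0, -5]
λ = -3: alg = 4, geom = 2

Step 1 — factor the characteristic polynomial to read off the algebraic multiplicities:
  χ_A(x) = (x + 3)^4

Step 2 — compute geometric multiplicities via the rank-nullity identity g(λ) = n − rank(A − λI):
  rank(A − (-3)·I) = 2, so dim ker(A − (-3)·I) = n − 2 = 2

Summary:
  λ = -3: algebraic multiplicity = 4, geometric multiplicity = 2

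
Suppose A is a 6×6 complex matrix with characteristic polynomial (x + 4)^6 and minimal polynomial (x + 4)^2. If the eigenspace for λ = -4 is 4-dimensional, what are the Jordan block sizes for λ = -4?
Block sizes for λ = -4: [2, 2, 1, 1]

Step 1 — from the characteristic polynomial, algebraic multiplicity of λ = -4 is 6. From dim ker(A − (-4)·I) = 4, there are exactly 4 Jordan blocks for λ = -4.
Step 2 — from the minimal polynomial, the factor (x + 4)^2 tells us the largest block for λ = -4 has size 2.
Step 3 — with total size 6, 4 blocks, and largest block 2, the block sizes (in nonincreasing order) are [2, 2, 1, 1].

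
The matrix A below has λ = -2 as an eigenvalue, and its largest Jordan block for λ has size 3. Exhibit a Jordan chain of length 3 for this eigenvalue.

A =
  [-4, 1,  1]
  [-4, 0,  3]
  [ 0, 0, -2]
A Jordan chain for λ = -2 of length 3:
v_1 = (1, 2, 0)ᵀ
v_2 = (1, 3, 0)ᵀ
v_3 = (0, 0, 1)ᵀ

Let N = A − (-2)·I. We want v_3 with N^3 v_3 = 0 but N^2 v_3 ≠ 0; then v_{j-1} := N · v_j for j = 3, …, 2.

Pick v_3 = (0, 0, 1)ᵀ.
Then v_2 = N · v_3 = (1, 3, 0)ᵀ.
Then v_1 = N · v_2 = (1, 2, 0)ᵀ.

Sanity check: (A − (-2)·I) v_1 = (0, 0, 0)ᵀ = 0. ✓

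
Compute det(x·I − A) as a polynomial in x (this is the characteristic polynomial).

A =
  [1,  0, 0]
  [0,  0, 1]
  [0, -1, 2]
x^3 - 3*x^2 + 3*x - 1

Expanding det(x·I − A) (e.g. by cofactor expansion or by noting that A is similar to its Jordan form J, which has the same characteristic polynomial as A) gives
  χ_A(x) = x^3 - 3*x^2 + 3*x - 1
which factors as (x - 1)^3. The eigenvalues (with algebraic multiplicities) are λ = 1 with multiplicity 3.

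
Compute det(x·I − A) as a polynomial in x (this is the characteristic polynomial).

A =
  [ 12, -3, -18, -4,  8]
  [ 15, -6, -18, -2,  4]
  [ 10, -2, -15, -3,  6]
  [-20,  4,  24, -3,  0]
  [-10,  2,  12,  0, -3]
x^5 + 15*x^4 + 90*x^3 + 270*x^2 + 405*x + 243

Expanding det(x·I − A) (e.g. by cofactor expansion or by noting that A is similar to its Jordan form J, which has the same characteristic polynomial as A) gives
  χ_A(x) = x^5 + 15*x^4 + 90*x^3 + 270*x^2 + 405*x + 243
which factors as (x + 3)^5. The eigenvalues (with algebraic multiplicities) are λ = -3 with multiplicity 5.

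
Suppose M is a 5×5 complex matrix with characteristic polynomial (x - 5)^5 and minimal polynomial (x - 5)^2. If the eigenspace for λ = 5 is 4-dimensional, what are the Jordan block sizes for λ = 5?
Block sizes for λ = 5: [2, 1, 1, 1]

Step 1 — from the characteristic polynomial, algebraic multiplicity of λ = 5 is 5. From dim ker(M − (5)·I) = 4, there are exactly 4 Jordan blocks for λ = 5.
Step 2 — from the minimal polynomial, the factor (x − 5)^2 tells us the largest block for λ = 5 has size 2.
Step 3 — with total size 5, 4 blocks, and largest block 2, the block sizes (in nonincreasing order) are [2, 1, 1, 1].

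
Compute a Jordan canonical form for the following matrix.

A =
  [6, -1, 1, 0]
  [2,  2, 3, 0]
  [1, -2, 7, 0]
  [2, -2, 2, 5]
J_3(5) ⊕ J_1(5)

The characteristic polynomial is
  det(x·I − A) = x^4 - 20*x^3 + 150*x^2 - 500*x + 625 = (x - 5)^4

Eigenvalues and multiplicities (the geometric multiplicity of λ is n − rank(A − λI), which equals the number of Jordan blocks for λ):
  λ = 5: algebraic multiplicity = 4, geometric multiplicity = 2

Determining the block sizes for each eigenvalue:
  λ = 5: with am = 4 and gm = 2, the partition is not yet determined (e.g. several partitions of 4 into 2 parts exist). Let N = A − (5)·I. Computing rank(N^1) = 2, rank(N^2) = 1, rank(N^3) = 0; the number of blocks of size ≥ j is rank(N^{j−1}) − rank(N^j), giving [2, 1, 1]. So we have 1 block(s) of size 3, 1 block(s) of size 1 → block sizes [3, 1]

Assembling the blocks gives a Jordan form
J =
  [5, 1, 0, 0]
  [0, 5, 1, 0]
  [0, 0, 5, 0]
  [0, 0, 0, 5]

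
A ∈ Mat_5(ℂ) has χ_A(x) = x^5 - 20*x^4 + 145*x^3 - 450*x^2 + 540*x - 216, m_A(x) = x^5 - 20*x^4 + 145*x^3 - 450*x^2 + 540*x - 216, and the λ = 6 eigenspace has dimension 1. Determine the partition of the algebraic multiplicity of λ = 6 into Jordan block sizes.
Block sizes for λ = 6: [3]

Step 1 — from the characteristic polynomial, algebraic multiplicity of λ = 6 is 3. From dim ker(A − (6)·I) = 1, there are exactly 1 Jordan blocks for λ = 6.
Step 2 — from the minimal polynomial, the factor (x − 6)^3 tells us the largest block for λ = 6 has size 3.
Step 3 — with total size 3, 1 blocks, and largest block 3, the block sizes (in nonincreasing order) are [3].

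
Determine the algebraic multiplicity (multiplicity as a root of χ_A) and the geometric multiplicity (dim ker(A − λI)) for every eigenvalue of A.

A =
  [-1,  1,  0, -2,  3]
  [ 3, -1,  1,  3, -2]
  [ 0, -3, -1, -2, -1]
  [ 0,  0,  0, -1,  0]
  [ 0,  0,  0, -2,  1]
λ = -1: alg = 4, geom = 2; λ = 1: alg = 1, geom = 1

Step 1 — factor the characteristic polynomial to read off the algebraic multiplicities:
  χ_A(x) = (x - 1)*(x + 1)^4

Step 2 — compute geometric multiplicities via the rank-nullity identity g(λ) = n − rank(A − λI):
  rank(A − (-1)·I) = 3, so dim ker(A − (-1)·I) = n − 3 = 2
  rank(A − (1)·I) = 4, so dim ker(A − (1)·I) = n − 4 = 1

Summary:
  λ = -1: algebraic multiplicity = 4, geometric multiplicity = 2
  λ = 1: algebraic multiplicity = 1, geometric multiplicity = 1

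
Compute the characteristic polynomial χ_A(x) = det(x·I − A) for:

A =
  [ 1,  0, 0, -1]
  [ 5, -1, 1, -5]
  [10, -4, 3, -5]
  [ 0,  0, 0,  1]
x^4 - 4*x^3 + 6*x^2 - 4*x + 1

Expanding det(x·I − A) (e.g. by cofactor expansion or by noting that A is similar to its Jordan form J, which has the same characteristic polynomial as A) gives
  χ_A(x) = x^4 - 4*x^3 + 6*x^2 - 4*x + 1
which factors as (x - 1)^4. The eigenvalues (with algebraic multiplicities) are λ = 1 with multiplicity 4.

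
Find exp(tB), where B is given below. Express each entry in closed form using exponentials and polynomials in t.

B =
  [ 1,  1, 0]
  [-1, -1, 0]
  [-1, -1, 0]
e^{tB} =
  [t + 1, t, 0]
  [-t, 1 - t, 0]
  [-t, -t, 1]

Strategy: write B = P · J · P⁻¹ where J is a Jordan canonical form, so e^{tB} = P · e^{tJ} · P⁻¹, and e^{tJ} can be computed block-by-block.

B has Jordan form
J =
  [0, 1, 0]
  [0, 0, 0]
  [0, 0, 0]
(up to reordering of blocks).

Per-block formulas:
  For a 1×1 block at λ = 0: exp(t · [0]) = [e^(0t)].
  For a 2×2 Jordan block J_2(0): exp(t · J_2(0)) = e^(0t)·(I + t·N), where N is the 2×2 nilpotent shift.

After assembling e^{tJ} and conjugating by P, we get:

e^{tB} =
  [t + 1, t, 0]
  [-t, 1 - t, 0]
  [-t, -t, 1]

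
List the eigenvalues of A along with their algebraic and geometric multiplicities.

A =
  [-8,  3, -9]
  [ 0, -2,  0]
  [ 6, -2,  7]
λ = -2: alg = 2, geom = 1; λ = 1: alg = 1, geom = 1

Step 1 — factor the characteristic polynomial to read off the algebraic multiplicities:
  χ_A(x) = (x - 1)*(x + 2)^2

Step 2 — compute geometric multiplicities via the rank-nullity identity g(λ) = n − rank(A − λI):
  rank(A − (-2)·I) = 2, so dim ker(A − (-2)·I) = n − 2 = 1
  rank(A − (1)·I) = 2, so dim ker(A − (1)·I) = n − 2 = 1

Summary:
  λ = -2: algebraic multiplicity = 2, geometric multiplicity = 1
  λ = 1: algebraic multiplicity = 1, geometric multiplicity = 1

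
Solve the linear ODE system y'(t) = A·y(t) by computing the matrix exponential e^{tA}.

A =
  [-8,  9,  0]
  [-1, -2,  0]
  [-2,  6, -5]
e^{tA} =
  [-3*t*exp(-5*t) + exp(-5*t), 9*t*exp(-5*t), 0]
  [-t*exp(-5*t), 3*t*exp(-5*t) + exp(-5*t), 0]
  [-2*t*exp(-5*t), 6*t*exp(-5*t), exp(-5*t)]

Strategy: write A = P · J · P⁻¹ where J is a Jordan canonical form, so e^{tA} = P · e^{tJ} · P⁻¹, and e^{tJ} can be computed block-by-block.

A has Jordan form
J =
  [-5,  1,  0]
  [ 0, -5,  0]
  [ 0,  0, -5]
(up to reordering of blocks).

Per-block formulas:
  For a 1×1 block at λ = -5: exp(t · [-5]) = [e^(-5t)].
  For a 2×2 Jordan block J_2(-5): exp(t · J_2(-5)) = e^(-5t)·(I + t·N), where N is the 2×2 nilpotent shift.

After assembling e^{tJ} and conjugating by P, we get:

e^{tA} =
  [-3*t*exp(-5*t) + exp(-5*t), 9*t*exp(-5*t), 0]
  [-t*exp(-5*t), 3*t*exp(-5*t) + exp(-5*t), 0]
  [-2*t*exp(-5*t), 6*t*exp(-5*t), exp(-5*t)]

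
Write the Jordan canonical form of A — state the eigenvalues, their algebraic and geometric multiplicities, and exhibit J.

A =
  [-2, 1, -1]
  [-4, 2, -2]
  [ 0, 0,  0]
J_2(0) ⊕ J_1(0)

The characteristic polynomial is
  det(x·I − A) = x^3

Eigenvalues and multiplicities (the geometric multiplicity of λ is n − rank(A − λI), which equals the number of Jordan blocks for λ):
  λ = 0: algebraic multiplicity = 3, geometric multiplicity = 2

Determining the block sizes for each eigenvalue:
  λ = 0: 2 blocks summing to 3 forces exactly one block of size 2 and the rest size 1 → block sizes [2, 1]

Assembling the blocks gives a Jordan form
J =
  [0, 1, 0]
  [0, 0, 0]
  [0, 0, 0]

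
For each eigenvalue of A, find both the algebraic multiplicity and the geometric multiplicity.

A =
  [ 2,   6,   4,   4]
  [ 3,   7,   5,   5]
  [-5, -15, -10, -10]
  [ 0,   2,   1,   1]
λ = 0: alg = 4, geom = 2

Step 1 — factor the characteristic polynomial to read off the algebraic multiplicities:
  χ_A(x) = x^4

Step 2 — compute geometric multiplicities via the rank-nullity identity g(λ) = n − rank(A − λI):
  rank(A − (0)·I) = 2, so dim ker(A − (0)·I) = n − 2 = 2

Summary:
  λ = 0: algebraic multiplicity = 4, geometric multiplicity = 2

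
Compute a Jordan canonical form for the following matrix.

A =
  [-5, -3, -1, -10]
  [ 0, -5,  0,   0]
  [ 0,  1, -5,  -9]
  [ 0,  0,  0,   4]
J_3(-5) ⊕ J_1(4)

The characteristic polynomial is
  det(x·I − A) = x^4 + 11*x^3 + 15*x^2 - 175*x - 500 = (x - 4)*(x + 5)^3

Eigenvalues and multiplicities (the geometric multiplicity of λ is n − rank(A − λI), which equals the number of Jordan blocks for λ):
  λ = -5: algebraic multiplicity = 3, geometric multiplicity = 1
  λ = 4: algebraic multiplicity = 1, geometric multiplicity = 1

Determining the block sizes for each eigenvalue:
  λ = -5: one block (gm = 1), so the single block has size am = 3 → block sizes [3]
  λ = 4: one block (gm = 1), so the single block has size am = 1 → block sizes [1]

Assembling the blocks gives a Jordan form
J =
  [-5,  1,  0, 0]
  [ 0, -5,  1, 0]
  [ 0,  0, -5, 0]
  [ 0,  0,  0, 4]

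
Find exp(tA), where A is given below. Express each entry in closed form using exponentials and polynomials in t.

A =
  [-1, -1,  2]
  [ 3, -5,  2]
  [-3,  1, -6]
e^{tA} =
  [3*t*exp(-4*t) + exp(-4*t), -t*exp(-4*t), 2*t*exp(-4*t)]
  [3*t*exp(-4*t), -t*exp(-4*t) + exp(-4*t), 2*t*exp(-4*t)]
  [-3*t*exp(-4*t), t*exp(-4*t), -2*t*exp(-4*t) + exp(-4*t)]

Strategy: write A = P · J · P⁻¹ where J is a Jordan canonical form, so e^{tA} = P · e^{tJ} · P⁻¹, and e^{tJ} can be computed block-by-block.

A has Jordan form
J =
  [-4,  1,  0]
  [ 0, -4,  0]
  [ 0,  0, -4]
(up to reordering of blocks).

Per-block formulas:
  For a 1×1 block at λ = -4: exp(t · [-4]) = [e^(-4t)].
  For a 2×2 Jordan block J_2(-4): exp(t · J_2(-4)) = e^(-4t)·(I + t·N), where N is the 2×2 nilpotent shift.

After assembling e^{tJ} and conjugating by P, we get:

e^{tA} =
  [3*t*exp(-4*t) + exp(-4*t), -t*exp(-4*t), 2*t*exp(-4*t)]
  [3*t*exp(-4*t), -t*exp(-4*t) + exp(-4*t), 2*t*exp(-4*t)]
  [-3*t*exp(-4*t), t*exp(-4*t), -2*t*exp(-4*t) + exp(-4*t)]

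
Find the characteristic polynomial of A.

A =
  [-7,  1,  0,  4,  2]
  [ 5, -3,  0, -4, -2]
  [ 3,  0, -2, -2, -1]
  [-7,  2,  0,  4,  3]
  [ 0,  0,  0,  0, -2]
x^5 + 10*x^4 + 40*x^3 + 80*x^2 + 80*x + 32

Expanding det(x·I − A) (e.g. by cofactor expansion or by noting that A is similar to its Jordan form J, which has the same characteristic polynomial as A) gives
  χ_A(x) = x^5 + 10*x^4 + 40*x^3 + 80*x^2 + 80*x + 32
which factors as (x + 2)^5. The eigenvalues (with algebraic multiplicities) are λ = -2 with multiplicity 5.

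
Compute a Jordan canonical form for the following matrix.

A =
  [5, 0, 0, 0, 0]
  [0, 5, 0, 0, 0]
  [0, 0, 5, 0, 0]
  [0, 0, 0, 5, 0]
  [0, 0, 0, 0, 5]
J_1(5) ⊕ J_1(5) ⊕ J_1(5) ⊕ J_1(5) ⊕ J_1(5)

The characteristic polynomial is
  det(x·I − A) = x^5 - 25*x^4 + 250*x^3 - 1250*x^2 + 3125*x - 3125 = (x - 5)^5

Eigenvalues and multiplicities (the geometric multiplicity of λ is n − rank(A − λI), which equals the number of Jordan blocks for λ):
  λ = 5: algebraic multiplicity = 5, geometric multiplicity = 5

Determining the block sizes for each eigenvalue:
  λ = 5: gm = am = 5, so every block has size 1 → block sizes [1, 1, 1, 1, 1]

Assembling the blocks gives a Jordan form
J =
  [5, 0, 0, 0, 0]
  [0, 5, 0, 0, 0]
  [0, 0, 5, 0, 0]
  [0, 0, 0, 5, 0]
  [0, 0, 0, 0, 5]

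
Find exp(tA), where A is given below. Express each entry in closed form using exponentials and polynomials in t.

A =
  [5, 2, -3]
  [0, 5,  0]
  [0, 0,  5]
e^{tA} =
  [exp(5*t), 2*t*exp(5*t), -3*t*exp(5*t)]
  [0, exp(5*t), 0]
  [0, 0, exp(5*t)]

Strategy: write A = P · J · P⁻¹ where J is a Jordan canonical form, so e^{tA} = P · e^{tJ} · P⁻¹, and e^{tJ} can be computed block-by-block.

A has Jordan form
J =
  [5, 1, 0]
  [0, 5, 0]
  [0, 0, 5]
(up to reordering of blocks).

Per-block formulas:
  For a 2×2 Jordan block J_2(5): exp(t · J_2(5)) = e^(5t)·(I + t·N), where N is the 2×2 nilpotent shift.
  For a 1×1 block at λ = 5: exp(t · [5]) = [e^(5t)].

After assembling e^{tJ} and conjugating by P, we get:

e^{tA} =
  [exp(5*t), 2*t*exp(5*t), -3*t*exp(5*t)]
  [0, exp(5*t), 0]
  [0, 0, exp(5*t)]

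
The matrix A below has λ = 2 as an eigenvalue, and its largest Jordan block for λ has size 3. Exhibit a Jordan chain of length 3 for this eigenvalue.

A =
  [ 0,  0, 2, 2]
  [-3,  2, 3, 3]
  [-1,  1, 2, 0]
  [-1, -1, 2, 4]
A Jordan chain for λ = 2 of length 3:
v_1 = (0, 0, -1, 1)ᵀ
v_2 = (-2, -3, -1, -1)ᵀ
v_3 = (1, 0, 0, 0)ᵀ

Let N = A − (2)·I. We want v_3 with N^3 v_3 = 0 but N^2 v_3 ≠ 0; then v_{j-1} := N · v_j for j = 3, …, 2.

Pick v_3 = (1, 0, 0, 0)ᵀ.
Then v_2 = N · v_3 = (-2, -3, -1, -1)ᵀ.
Then v_1 = N · v_2 = (0, 0, -1, 1)ᵀ.

Sanity check: (A − (2)·I) v_1 = (0, 0, 0, 0)ᵀ = 0. ✓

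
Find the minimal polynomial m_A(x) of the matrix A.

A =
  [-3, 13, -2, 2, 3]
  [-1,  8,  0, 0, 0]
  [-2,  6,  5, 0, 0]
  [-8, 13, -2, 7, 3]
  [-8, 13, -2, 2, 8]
x^3 - 15*x^2 + 75*x - 125

The characteristic polynomial is χ_A(x) = (x - 5)^5, so the eigenvalues are known. The minimal polynomial is
  m_A(x) = Π_λ (x − λ)^{k_λ}
where k_λ is the size of the *largest* Jordan block for λ (equivalently, the smallest k with (A − λI)^k v = 0 for every generalised eigenvector v of λ).

  λ = 5: largest Jordan block has size 3, contributing (x − 5)^3

So m_A(x) = (x - 5)^3 = x^3 - 15*x^2 + 75*x - 125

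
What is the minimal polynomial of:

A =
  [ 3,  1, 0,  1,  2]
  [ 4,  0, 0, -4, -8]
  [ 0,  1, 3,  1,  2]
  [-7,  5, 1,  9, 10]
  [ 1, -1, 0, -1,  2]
x^4 - 13*x^3 + 63*x^2 - 135*x + 108

The characteristic polynomial is χ_A(x) = (x - 4)^2*(x - 3)^3, so the eigenvalues are known. The minimal polynomial is
  m_A(x) = Π_λ (x − λ)^{k_λ}
where k_λ is the size of the *largest* Jordan block for λ (equivalently, the smallest k with (A − λI)^k v = 0 for every generalised eigenvector v of λ).

  λ = 3: largest Jordan block has size 3, contributing (x − 3)^3
  λ = 4: largest Jordan block has size 1, contributing (x − 4)

So m_A(x) = (x - 4)*(x - 3)^3 = x^4 - 13*x^3 + 63*x^2 - 135*x + 108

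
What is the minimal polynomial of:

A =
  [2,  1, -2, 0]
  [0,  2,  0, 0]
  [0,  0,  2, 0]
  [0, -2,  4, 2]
x^2 - 4*x + 4

The characteristic polynomial is χ_A(x) = (x - 2)^4, so the eigenvalues are known. The minimal polynomial is
  m_A(x) = Π_λ (x − λ)^{k_λ}
where k_λ is the size of the *largest* Jordan block for λ (equivalently, the smallest k with (A − λI)^k v = 0 for every generalised eigenvector v of λ).

  λ = 2: largest Jordan block has size 2, contributing (x − 2)^2

So m_A(x) = (x - 2)^2 = x^2 - 4*x + 4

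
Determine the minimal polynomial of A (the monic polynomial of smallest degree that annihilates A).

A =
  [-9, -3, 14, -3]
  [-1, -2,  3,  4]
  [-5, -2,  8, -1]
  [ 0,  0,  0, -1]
x^3 + 3*x^2 + 3*x + 1

The characteristic polynomial is χ_A(x) = (x + 1)^4, so the eigenvalues are known. The minimal polynomial is
  m_A(x) = Π_λ (x − λ)^{k_λ}
where k_λ is the size of the *largest* Jordan block for λ (equivalently, the smallest k with (A − λI)^k v = 0 for every generalised eigenvector v of λ).

  λ = -1: largest Jordan block has size 3, contributing (x + 1)^3

So m_A(x) = (x + 1)^3 = x^3 + 3*x^2 + 3*x + 1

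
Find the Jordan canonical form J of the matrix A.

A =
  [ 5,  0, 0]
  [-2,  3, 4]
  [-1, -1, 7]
J_2(5) ⊕ J_1(5)

The characteristic polynomial is
  det(x·I − A) = x^3 - 15*x^2 + 75*x - 125 = (x - 5)^3

Eigenvalues and multiplicities (the geometric multiplicity of λ is n − rank(A − λI), which equals the number of Jordan blocks for λ):
  λ = 5: algebraic multiplicity = 3, geometric multiplicity = 2

Determining the block sizes for each eigenvalue:
  λ = 5: 2 blocks summing to 3 forces exactly one block of size 2 and the rest size 1 → block sizes [2, 1]

Assembling the blocks gives a Jordan form
J =
  [5, 1, 0]
  [0, 5, 0]
  [0, 0, 5]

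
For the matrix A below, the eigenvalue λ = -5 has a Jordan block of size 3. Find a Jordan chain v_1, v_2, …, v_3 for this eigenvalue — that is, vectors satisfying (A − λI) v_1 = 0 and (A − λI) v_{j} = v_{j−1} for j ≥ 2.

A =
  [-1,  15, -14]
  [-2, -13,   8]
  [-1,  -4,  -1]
A Jordan chain for λ = -5 of length 3:
v_1 = (-4, 2, 1)ᵀ
v_2 = (15, -8, -4)ᵀ
v_3 = (0, 1, 0)ᵀ

Let N = A − (-5)·I. We want v_3 with N^3 v_3 = 0 but N^2 v_3 ≠ 0; then v_{j-1} := N · v_j for j = 3, …, 2.

Pick v_3 = (0, 1, 0)ᵀ.
Then v_2 = N · v_3 = (15, -8, -4)ᵀ.
Then v_1 = N · v_2 = (-4, 2, 1)ᵀ.

Sanity check: (A − (-5)·I) v_1 = (0, 0, 0)ᵀ = 0. ✓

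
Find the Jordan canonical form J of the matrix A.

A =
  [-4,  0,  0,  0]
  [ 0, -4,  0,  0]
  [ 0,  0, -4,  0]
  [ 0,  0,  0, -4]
J_1(-4) ⊕ J_1(-4) ⊕ J_1(-4) ⊕ J_1(-4)

The characteristic polynomial is
  det(x·I − A) = x^4 + 16*x^3 + 96*x^2 + 256*x + 256 = (x + 4)^4

Eigenvalues and multiplicities (the geometric multiplicity of λ is n − rank(A − λI), which equals the number of Jordan blocks for λ):
  λ = -4: algebraic multiplicity = 4, geometric multiplicity = 4

Determining the block sizes for each eigenvalue:
  λ = -4: gm = am = 4, so every block has size 1 → block sizes [1, 1, 1, 1]

Assembling the blocks gives a Jordan form
J =
  [-4,  0,  0,  0]
  [ 0, -4,  0,  0]
  [ 0,  0, -4,  0]
  [ 0,  0,  0, -4]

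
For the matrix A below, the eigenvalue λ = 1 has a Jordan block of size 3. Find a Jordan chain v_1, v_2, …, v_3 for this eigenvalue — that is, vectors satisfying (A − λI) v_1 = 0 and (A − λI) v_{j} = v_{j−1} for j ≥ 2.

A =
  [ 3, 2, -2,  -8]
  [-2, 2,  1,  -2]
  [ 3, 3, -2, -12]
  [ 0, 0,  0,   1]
A Jordan chain for λ = 1 of length 3:
v_1 = (-6, -3, -9, 0)ᵀ
v_2 = (2, -2, 3, 0)ᵀ
v_3 = (1, 0, 0, 0)ᵀ

Let N = A − (1)·I. We want v_3 with N^3 v_3 = 0 but N^2 v_3 ≠ 0; then v_{j-1} := N · v_j for j = 3, …, 2.

Pick v_3 = (1, 0, 0, 0)ᵀ.
Then v_2 = N · v_3 = (2, -2, 3, 0)ᵀ.
Then v_1 = N · v_2 = (-6, -3, -9, 0)ᵀ.

Sanity check: (A − (1)·I) v_1 = (0, 0, 0, 0)ᵀ = 0. ✓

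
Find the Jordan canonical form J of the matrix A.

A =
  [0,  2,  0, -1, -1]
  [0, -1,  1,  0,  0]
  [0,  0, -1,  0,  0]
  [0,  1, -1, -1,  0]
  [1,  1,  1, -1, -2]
J_3(-1) ⊕ J_2(-1)

The characteristic polynomial is
  det(x·I − A) = x^5 + 5*x^4 + 10*x^3 + 10*x^2 + 5*x + 1 = (x + 1)^5

Eigenvalues and multiplicities (the geometric multiplicity of λ is n − rank(A − λI), which equals the number of Jordan blocks for λ):
  λ = -1: algebraic multiplicity = 5, geometric multiplicity = 2

Determining the block sizes for each eigenvalue:
  λ = -1: with am = 5 and gm = 2, the partition is not yet determined (e.g. several partitions of 5 into 2 parts exist). Let N = A − (-1)·I. Computing rank(N^1) = 3, rank(N^2) = 1, rank(N^3) = 0; the number of blocks of size ≥ j is rank(N^{j−1}) − rank(N^j), giving [2, 2, 1]. So we have 1 block(s) of size 3, 1 block(s) of size 2 → block sizes [3, 2]

Assembling the blocks gives a Jordan form
J =
  [-1,  1,  0,  0,  0]
  [ 0, -1,  1,  0,  0]
  [ 0,  0, -1,  0,  0]
  [ 0,  0,  0, -1,  1]
  [ 0,  0,  0,  0, -1]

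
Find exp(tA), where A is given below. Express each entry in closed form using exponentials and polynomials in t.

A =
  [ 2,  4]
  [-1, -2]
e^{tA} =
  [2*t + 1, 4*t]
  [-t, 1 - 2*t]

Strategy: write A = P · J · P⁻¹ where J is a Jordan canonical form, so e^{tA} = P · e^{tJ} · P⁻¹, and e^{tJ} can be computed block-by-block.

A has Jordan form
J =
  [0, 1]
  [0, 0]
(up to reordering of blocks).

Per-block formulas:
  For a 2×2 Jordan block J_2(0): exp(t · J_2(0)) = e^(0t)·(I + t·N), where N is the 2×2 nilpotent shift.

After assembling e^{tJ} and conjugating by P, we get:

e^{tA} =
  [2*t + 1, 4*t]
  [-t, 1 - 2*t]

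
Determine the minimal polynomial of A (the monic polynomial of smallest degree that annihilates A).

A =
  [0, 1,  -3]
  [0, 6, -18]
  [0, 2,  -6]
x^2

The characteristic polynomial is χ_A(x) = x^3, so the eigenvalues are known. The minimal polynomial is
  m_A(x) = Π_λ (x − λ)^{k_λ}
where k_λ is the size of the *largest* Jordan block for λ (equivalently, the smallest k with (A − λI)^k v = 0 for every generalised eigenvector v of λ).

  λ = 0: largest Jordan block has size 2, contributing (x − 0)^2

So m_A(x) = x^2 = x^2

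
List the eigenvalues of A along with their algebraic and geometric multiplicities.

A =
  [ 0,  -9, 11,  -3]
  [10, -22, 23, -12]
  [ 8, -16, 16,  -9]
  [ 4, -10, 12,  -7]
λ = -4: alg = 3, geom = 1; λ = -1: alg = 1, geom = 1

Step 1 — factor the characteristic polynomial to read off the algebraic multiplicities:
  χ_A(x) = (x + 1)*(x + 4)^3

Step 2 — compute geometric multiplicities via the rank-nullity identity g(λ) = n − rank(A − λI):
  rank(A − (-4)·I) = 3, so dim ker(A − (-4)·I) = n − 3 = 1
  rank(A − (-1)·I) = 3, so dim ker(A − (-1)·I) = n − 3 = 1

Summary:
  λ = -4: algebraic multiplicity = 3, geometric multiplicity = 1
  λ = -1: algebraic multiplicity = 1, geometric multiplicity = 1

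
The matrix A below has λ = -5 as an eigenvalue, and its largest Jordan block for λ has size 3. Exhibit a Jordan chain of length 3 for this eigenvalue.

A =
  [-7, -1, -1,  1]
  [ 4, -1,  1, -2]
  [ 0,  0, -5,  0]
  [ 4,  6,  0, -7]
A Jordan chain for λ = -5 of length 3:
v_1 = (4, 0, 0, 8)ᵀ
v_2 = (-2, 4, 0, 4)ᵀ
v_3 = (1, 0, 0, 0)ᵀ

Let N = A − (-5)·I. We want v_3 with N^3 v_3 = 0 but N^2 v_3 ≠ 0; then v_{j-1} := N · v_j for j = 3, …, 2.

Pick v_3 = (1, 0, 0, 0)ᵀ.
Then v_2 = N · v_3 = (-2, 4, 0, 4)ᵀ.
Then v_1 = N · v_2 = (4, 0, 0, 8)ᵀ.

Sanity check: (A − (-5)·I) v_1 = (0, 0, 0, 0)ᵀ = 0. ✓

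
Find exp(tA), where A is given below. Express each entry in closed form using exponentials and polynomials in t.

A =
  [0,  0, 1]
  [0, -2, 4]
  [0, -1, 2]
e^{tA} =
  [1, -t^2/2, t^2 + t]
  [0, 1 - 2*t, 4*t]
  [0, -t, 2*t + 1]

Strategy: write A = P · J · P⁻¹ where J is a Jordan canonical form, so e^{tA} = P · e^{tJ} · P⁻¹, and e^{tJ} can be computed block-by-block.

A has Jordan form
J =
  [0, 1, 0]
  [0, 0, 1]
  [0, 0, 0]
(up to reordering of blocks).

Per-block formulas:
  For a 3×3 Jordan block J_3(0): exp(t · J_3(0)) = e^(0t)·(I + t·N + (t^2/2)·N^2), where N is the 3×3 nilpotent shift.

After assembling e^{tJ} and conjugating by P, we get:

e^{tA} =
  [1, -t^2/2, t^2 + t]
  [0, 1 - 2*t, 4*t]
  [0, -t, 2*t + 1]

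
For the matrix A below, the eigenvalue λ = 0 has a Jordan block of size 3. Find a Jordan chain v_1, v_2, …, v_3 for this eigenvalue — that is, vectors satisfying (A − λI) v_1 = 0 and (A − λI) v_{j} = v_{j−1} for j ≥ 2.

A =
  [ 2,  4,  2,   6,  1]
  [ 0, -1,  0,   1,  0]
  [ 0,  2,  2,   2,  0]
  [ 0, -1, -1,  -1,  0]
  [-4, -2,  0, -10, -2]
A Jordan chain for λ = 0 of length 3:
v_1 = (2, -1, 2, -1, 2)ᵀ
v_2 = (2, 0, 2, -1, 0)ᵀ
v_3 = (0, 0, 1, 0, 0)ᵀ

Let N = A − (0)·I. We want v_3 with N^3 v_3 = 0 but N^2 v_3 ≠ 0; then v_{j-1} := N · v_j for j = 3, …, 2.

Pick v_3 = (0, 0, 1, 0, 0)ᵀ.
Then v_2 = N · v_3 = (2, 0, 2, -1, 0)ᵀ.
Then v_1 = N · v_2 = (2, -1, 2, -1, 2)ᵀ.

Sanity check: (A − (0)·I) v_1 = (0, 0, 0, 0, 0)ᵀ = 0. ✓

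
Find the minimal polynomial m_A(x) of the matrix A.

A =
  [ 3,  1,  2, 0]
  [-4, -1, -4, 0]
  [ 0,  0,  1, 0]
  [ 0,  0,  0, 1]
x^2 - 2*x + 1

The characteristic polynomial is χ_A(x) = (x - 1)^4, so the eigenvalues are known. The minimal polynomial is
  m_A(x) = Π_λ (x − λ)^{k_λ}
where k_λ is the size of the *largest* Jordan block for λ (equivalently, the smallest k with (A − λI)^k v = 0 for every generalised eigenvector v of λ).

  λ = 1: largest Jordan block has size 2, contributing (x − 1)^2

So m_A(x) = (x - 1)^2 = x^2 - 2*x + 1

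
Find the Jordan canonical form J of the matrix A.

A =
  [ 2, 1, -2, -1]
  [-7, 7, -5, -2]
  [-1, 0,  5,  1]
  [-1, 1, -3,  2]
J_2(4) ⊕ J_2(4)

The characteristic polynomial is
  det(x·I − A) = x^4 - 16*x^3 + 96*x^2 - 256*x + 256 = (x - 4)^4

Eigenvalues and multiplicities (the geometric multiplicity of λ is n − rank(A − λI), which equals the number of Jordan blocks for λ):
  λ = 4: algebraic multiplicity = 4, geometric multiplicity = 2

Determining the block sizes for each eigenvalue:
  λ = 4: with am = 4 and gm = 2, the partition is not yet determined (e.g. several partitions of 4 into 2 parts exist). Let N = A − (4)·I. Computing rank(N^1) = 2, rank(N^2) = 0; the number of blocks of size ≥ j is rank(N^{j−1}) − rank(N^j), giving [2, 2]. So we have 2 block(s) of size 2 → block sizes [2, 2]

Assembling the blocks gives a Jordan form
J =
  [4, 1, 0, 0]
  [0, 4, 0, 0]
  [0, 0, 4, 1]
  [0, 0, 0, 4]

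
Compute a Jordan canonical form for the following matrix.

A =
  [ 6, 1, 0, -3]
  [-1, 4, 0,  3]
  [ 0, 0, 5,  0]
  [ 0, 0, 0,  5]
J_2(5) ⊕ J_1(5) ⊕ J_1(5)

The characteristic polynomial is
  det(x·I − A) = x^4 - 20*x^3 + 150*x^2 - 500*x + 625 = (x - 5)^4

Eigenvalues and multiplicities (the geometric multiplicity of λ is n − rank(A − λI), which equals the number of Jordan blocks for λ):
  λ = 5: algebraic multiplicity = 4, geometric multiplicity = 3

Determining the block sizes for each eigenvalue:
  λ = 5: 3 blocks summing to 4 forces exactly one block of size 2 and the rest size 1 → block sizes [2, 1, 1]

Assembling the blocks gives a Jordan form
J =
  [5, 1, 0, 0]
  [0, 5, 0, 0]
  [0, 0, 5, 0]
  [0, 0, 0, 5]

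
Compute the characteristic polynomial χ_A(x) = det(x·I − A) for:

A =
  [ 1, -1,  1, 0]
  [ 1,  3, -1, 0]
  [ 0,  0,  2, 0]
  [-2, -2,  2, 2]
x^4 - 8*x^3 + 24*x^2 - 32*x + 16

Expanding det(x·I − A) (e.g. by cofactor expansion or by noting that A is similar to its Jordan form J, which has the same characteristic polynomial as A) gives
  χ_A(x) = x^4 - 8*x^3 + 24*x^2 - 32*x + 16
which factors as (x - 2)^4. The eigenvalues (with algebraic multiplicities) are λ = 2 with multiplicity 4.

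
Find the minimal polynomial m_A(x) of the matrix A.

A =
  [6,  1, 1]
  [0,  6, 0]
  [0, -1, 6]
x^3 - 18*x^2 + 108*x - 216

The characteristic polynomial is χ_A(x) = (x - 6)^3, so the eigenvalues are known. The minimal polynomial is
  m_A(x) = Π_λ (x − λ)^{k_λ}
where k_λ is the size of the *largest* Jordan block for λ (equivalently, the smallest k with (A − λI)^k v = 0 for every generalised eigenvector v of λ).

  λ = 6: largest Jordan block has size 3, contributing (x − 6)^3

So m_A(x) = (x - 6)^3 = x^3 - 18*x^2 + 108*x - 216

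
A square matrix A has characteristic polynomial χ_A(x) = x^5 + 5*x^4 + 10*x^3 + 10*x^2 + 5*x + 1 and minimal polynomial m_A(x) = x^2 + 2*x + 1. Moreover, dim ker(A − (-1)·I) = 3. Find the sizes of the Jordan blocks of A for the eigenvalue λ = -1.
Block sizes for λ = -1: [2, 2, 1]

Step 1 — from the characteristic polynomial, algebraic multiplicity of λ = -1 is 5. From dim ker(A − (-1)·I) = 3, there are exactly 3 Jordan blocks for λ = -1.
Step 2 — from the minimal polynomial, the factor (x + 1)^2 tells us the largest block for λ = -1 has size 2.
Step 3 — with total size 5, 3 blocks, and largest block 2, the block sizes (in nonincreasing order) are [2, 2, 1].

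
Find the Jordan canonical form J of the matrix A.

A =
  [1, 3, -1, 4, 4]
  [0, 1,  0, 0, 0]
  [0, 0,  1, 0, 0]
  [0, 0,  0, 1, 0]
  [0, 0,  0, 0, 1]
J_2(1) ⊕ J_1(1) ⊕ J_1(1) ⊕ J_1(1)

The characteristic polynomial is
  det(x·I − A) = x^5 - 5*x^4 + 10*x^3 - 10*x^2 + 5*x - 1 = (x - 1)^5

Eigenvalues and multiplicities (the geometric multiplicity of λ is n − rank(A − λI), which equals the number of Jordan blocks for λ):
  λ = 1: algebraic multiplicity = 5, geometric multiplicity = 4

Determining the block sizes for each eigenvalue:
  λ = 1: 4 blocks summing to 5 forces exactly one block of size 2 and the rest size 1 → block sizes [2, 1, 1, 1]

Assembling the blocks gives a Jordan form
J =
  [1, 1, 0, 0, 0]
  [0, 1, 0, 0, 0]
  [0, 0, 1, 0, 0]
  [0, 0, 0, 1, 0]
  [0, 0, 0, 0, 1]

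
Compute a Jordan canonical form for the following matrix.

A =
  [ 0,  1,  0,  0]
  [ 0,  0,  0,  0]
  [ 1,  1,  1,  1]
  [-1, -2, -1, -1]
J_2(0) ⊕ J_2(0)

The characteristic polynomial is
  det(x·I − A) = x^4

Eigenvalues and multiplicities (the geometric multiplicity of λ is n − rank(A − λI), which equals the number of Jordan blocks for λ):
  λ = 0: algebraic multiplicity = 4, geometric multiplicity = 2

Determining the block sizes for each eigenvalue:
  λ = 0: with am = 4 and gm = 2, the partition is not yet determined (e.g. several partitions of 4 into 2 parts exist). Let N = A − (0)·I. Computing rank(N^1) = 2, rank(N^2) = 0; the number of blocks of size ≥ j is rank(N^{j−1}) − rank(N^j), giving [2, 2]. So we have 2 block(s) of size 2 → block sizes [2, 2]

Assembling the blocks gives a Jordan form
J =
  [0, 1, 0, 0]
  [0, 0, 0, 0]
  [0, 0, 0, 1]
  [0, 0, 0, 0]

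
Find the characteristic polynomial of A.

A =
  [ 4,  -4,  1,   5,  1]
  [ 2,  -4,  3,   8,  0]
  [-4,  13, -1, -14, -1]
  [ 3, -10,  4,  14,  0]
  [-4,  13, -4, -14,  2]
x^5 - 15*x^4 + 90*x^3 - 270*x^2 + 405*x - 243

Expanding det(x·I − A) (e.g. by cofactor expansion or by noting that A is similar to its Jordan form J, which has the same characteristic polynomial as A) gives
  χ_A(x) = x^5 - 15*x^4 + 90*x^3 - 270*x^2 + 405*x - 243
which factors as (x - 3)^5. The eigenvalues (with algebraic multiplicities) are λ = 3 with multiplicity 5.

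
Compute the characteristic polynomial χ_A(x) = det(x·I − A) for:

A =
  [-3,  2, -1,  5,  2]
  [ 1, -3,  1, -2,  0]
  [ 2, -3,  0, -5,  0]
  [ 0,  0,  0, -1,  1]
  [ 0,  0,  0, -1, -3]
x^5 + 10*x^4 + 40*x^3 + 80*x^2 + 80*x + 32

Expanding det(x·I − A) (e.g. by cofactor expansion or by noting that A is similar to its Jordan form J, which has the same characteristic polynomial as A) gives
  χ_A(x) = x^5 + 10*x^4 + 40*x^3 + 80*x^2 + 80*x + 32
which factors as (x + 2)^5. The eigenvalues (with algebraic multiplicities) are λ = -2 with multiplicity 5.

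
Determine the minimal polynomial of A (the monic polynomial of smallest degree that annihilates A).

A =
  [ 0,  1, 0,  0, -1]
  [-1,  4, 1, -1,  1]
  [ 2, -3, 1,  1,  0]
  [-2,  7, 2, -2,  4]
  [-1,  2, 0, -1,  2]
x^3 - 3*x^2 + 3*x - 1

The characteristic polynomial is χ_A(x) = (x - 1)^5, so the eigenvalues are known. The minimal polynomial is
  m_A(x) = Π_λ (x − λ)^{k_λ}
where k_λ is the size of the *largest* Jordan block for λ (equivalently, the smallest k with (A − λI)^k v = 0 for every generalised eigenvector v of λ).

  λ = 1: largest Jordan block has size 3, contributing (x − 1)^3

So m_A(x) = (x - 1)^3 = x^3 - 3*x^2 + 3*x - 1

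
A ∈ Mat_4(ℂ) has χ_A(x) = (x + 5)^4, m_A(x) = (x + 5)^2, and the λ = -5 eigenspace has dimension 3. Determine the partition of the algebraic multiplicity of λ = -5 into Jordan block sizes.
Block sizes for λ = -5: [2, 1, 1]

Step 1 — from the characteristic polynomial, algebraic multiplicity of λ = -5 is 4. From dim ker(A − (-5)·I) = 3, there are exactly 3 Jordan blocks for λ = -5.
Step 2 — from the minimal polynomial, the factor (x + 5)^2 tells us the largest block for λ = -5 has size 2.
Step 3 — with total size 4, 3 blocks, and largest block 2, the block sizes (in nonincreasing order) are [2, 1, 1].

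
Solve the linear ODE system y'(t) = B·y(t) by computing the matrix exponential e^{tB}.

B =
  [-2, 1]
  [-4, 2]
e^{tB} =
  [1 - 2*t, t]
  [-4*t, 2*t + 1]

Strategy: write B = P · J · P⁻¹ where J is a Jordan canonical form, so e^{tB} = P · e^{tJ} · P⁻¹, and e^{tJ} can be computed block-by-block.

B has Jordan form
J =
  [0, 1]
  [0, 0]
(up to reordering of blocks).

Per-block formulas:
  For a 2×2 Jordan block J_2(0): exp(t · J_2(0)) = e^(0t)·(I + t·N), where N is the 2×2 nilpotent shift.

After assembling e^{tJ} and conjugating by P, we get:

e^{tB} =
  [1 - 2*t, t]
  [-4*t, 2*t + 1]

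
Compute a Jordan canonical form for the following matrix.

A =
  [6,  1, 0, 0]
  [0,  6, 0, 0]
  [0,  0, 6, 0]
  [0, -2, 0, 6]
J_2(6) ⊕ J_1(6) ⊕ J_1(6)

The characteristic polynomial is
  det(x·I − A) = x^4 - 24*x^3 + 216*x^2 - 864*x + 1296 = (x - 6)^4

Eigenvalues and multiplicities (the geometric multiplicity of λ is n − rank(A − λI), which equals the number of Jordan blocks for λ):
  λ = 6: algebraic multiplicity = 4, geometric multiplicity = 3

Determining the block sizes for each eigenvalue:
  λ = 6: 3 blocks summing to 4 forces exactly one block of size 2 and the rest size 1 → block sizes [2, 1, 1]

Assembling the blocks gives a Jordan form
J =
  [6, 1, 0, 0]
  [0, 6, 0, 0]
  [0, 0, 6, 0]
  [0, 0, 0, 6]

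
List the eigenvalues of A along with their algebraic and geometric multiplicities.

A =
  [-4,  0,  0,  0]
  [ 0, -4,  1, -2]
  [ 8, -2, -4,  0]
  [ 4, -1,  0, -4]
λ = -4: alg = 4, geom = 2

Step 1 — factor the characteristic polynomial to read off the algebraic multiplicities:
  χ_A(x) = (x + 4)^4

Step 2 — compute geometric multiplicities via the rank-nullity identity g(λ) = n − rank(A − λI):
  rank(A − (-4)·I) = 2, so dim ker(A − (-4)·I) = n − 2 = 2

Summary:
  λ = -4: algebraic multiplicity = 4, geometric multiplicity = 2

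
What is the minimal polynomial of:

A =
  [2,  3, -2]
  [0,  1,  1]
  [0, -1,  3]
x^3 - 6*x^2 + 12*x - 8

The characteristic polynomial is χ_A(x) = (x - 2)^3, so the eigenvalues are known. The minimal polynomial is
  m_A(x) = Π_λ (x − λ)^{k_λ}
where k_λ is the size of the *largest* Jordan block for λ (equivalently, the smallest k with (A − λI)^k v = 0 for every generalised eigenvector v of λ).

  λ = 2: largest Jordan block has size 3, contributing (x − 2)^3

So m_A(x) = (x - 2)^3 = x^3 - 6*x^2 + 12*x - 8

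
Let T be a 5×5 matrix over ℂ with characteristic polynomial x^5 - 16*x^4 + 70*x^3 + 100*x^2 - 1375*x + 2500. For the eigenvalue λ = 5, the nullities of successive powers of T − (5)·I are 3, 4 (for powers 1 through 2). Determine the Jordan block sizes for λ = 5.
Block sizes for λ = 5: [2, 1, 1]

From the dimensions of kernels of powers, the number of Jordan blocks of size at least j is d_j − d_{j−1} where d_j = dim ker(N^j) (with d_0 = 0). Computing the differences gives [3, 1].
The number of blocks of size exactly k is (#blocks of size ≥ k) − (#blocks of size ≥ k + 1), so the partition is: 2 block(s) of size 1, 1 block(s) of size 2.
In nonincreasing order the block sizes are [2, 1, 1].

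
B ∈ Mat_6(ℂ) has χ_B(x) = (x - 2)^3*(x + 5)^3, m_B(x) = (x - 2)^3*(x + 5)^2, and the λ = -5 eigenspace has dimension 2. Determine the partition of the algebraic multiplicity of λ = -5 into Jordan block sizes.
Block sizes for λ = -5: [2, 1]

Step 1 — from the characteristic polynomial, algebraic multiplicity of λ = -5 is 3. From dim ker(B − (-5)·I) = 2, there are exactly 2 Jordan blocks for λ = -5.
Step 2 — from the minimal polynomial, the factor (x + 5)^2 tells us the largest block for λ = -5 has size 2.
Step 3 — with total size 3, 2 blocks, and largest block 2, the block sizes (in nonincreasing order) are [2, 1].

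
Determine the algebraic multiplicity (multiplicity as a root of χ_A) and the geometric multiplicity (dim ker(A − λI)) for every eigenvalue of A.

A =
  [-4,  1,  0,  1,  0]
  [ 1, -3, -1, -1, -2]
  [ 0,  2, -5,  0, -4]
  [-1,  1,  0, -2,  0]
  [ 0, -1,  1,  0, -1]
λ = -3: alg = 5, geom = 3

Step 1 — factor the characteristic polynomial to read off the algebraic multiplicities:
  χ_A(x) = (x + 3)^5

Step 2 — compute geometric multiplicities via the rank-nullity identity g(λ) = n − rank(A − λI):
  rank(A − (-3)·I) = 2, so dim ker(A − (-3)·I) = n − 2 = 3

Summary:
  λ = -3: algebraic multiplicity = 5, geometric multiplicity = 3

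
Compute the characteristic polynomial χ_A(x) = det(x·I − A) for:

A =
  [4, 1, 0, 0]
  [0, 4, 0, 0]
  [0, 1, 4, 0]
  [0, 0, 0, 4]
x^4 - 16*x^3 + 96*x^2 - 256*x + 256

Expanding det(x·I − A) (e.g. by cofactor expansion or by noting that A is similar to its Jordan form J, which has the same characteristic polynomial as A) gives
  χ_A(x) = x^4 - 16*x^3 + 96*x^2 - 256*x + 256
which factors as (x - 4)^4. The eigenvalues (with algebraic multiplicities) are λ = 4 with multiplicity 4.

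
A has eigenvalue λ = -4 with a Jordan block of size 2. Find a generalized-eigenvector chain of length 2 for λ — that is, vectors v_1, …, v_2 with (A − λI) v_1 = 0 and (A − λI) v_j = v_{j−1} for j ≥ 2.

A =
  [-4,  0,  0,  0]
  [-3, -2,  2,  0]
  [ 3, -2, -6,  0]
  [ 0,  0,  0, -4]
A Jordan chain for λ = -4 of length 2:
v_1 = (0, -3, 3, 0)ᵀ
v_2 = (1, 0, 0, 0)ᵀ

Let N = A − (-4)·I. We want v_2 with N^2 v_2 = 0 but N^1 v_2 ≠ 0; then v_{j-1} := N · v_j for j = 2, …, 2.

Pick v_2 = (1, 0, 0, 0)ᵀ.
Then v_1 = N · v_2 = (0, -3, 3, 0)ᵀ.

Sanity check: (A − (-4)·I) v_1 = (0, 0, 0, 0)ᵀ = 0. ✓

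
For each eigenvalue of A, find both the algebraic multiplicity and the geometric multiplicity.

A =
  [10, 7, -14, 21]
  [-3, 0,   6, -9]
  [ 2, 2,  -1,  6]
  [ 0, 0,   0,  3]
λ = 3: alg = 4, geom = 3

Step 1 — factor the characteristic polynomial to read off the algebraic multiplicities:
  χ_A(x) = (x - 3)^4

Step 2 — compute geometric multiplicities via the rank-nullity identity g(λ) = n − rank(A − λI):
  rank(A − (3)·I) = 1, so dim ker(A − (3)·I) = n − 1 = 3

Summary:
  λ = 3: algebraic multiplicity = 4, geometric multiplicity = 3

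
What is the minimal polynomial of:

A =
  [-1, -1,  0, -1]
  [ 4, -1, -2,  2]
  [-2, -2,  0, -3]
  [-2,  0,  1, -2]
x^3 + 3*x^2 + 3*x + 1

The characteristic polynomial is χ_A(x) = (x + 1)^4, so the eigenvalues are known. The minimal polynomial is
  m_A(x) = Π_λ (x − λ)^{k_λ}
where k_λ is the size of the *largest* Jordan block for λ (equivalently, the smallest k with (A − λI)^k v = 0 for every generalised eigenvector v of λ).

  λ = -1: largest Jordan block has size 3, contributing (x + 1)^3

So m_A(x) = (x + 1)^3 = x^3 + 3*x^2 + 3*x + 1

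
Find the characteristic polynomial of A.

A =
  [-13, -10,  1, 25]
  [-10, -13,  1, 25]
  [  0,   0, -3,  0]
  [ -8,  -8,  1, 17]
x^4 + 12*x^3 + 54*x^2 + 108*x + 81

Expanding det(x·I − A) (e.g. by cofactor expansion or by noting that A is similar to its Jordan form J, which has the same characteristic polynomial as A) gives
  χ_A(x) = x^4 + 12*x^3 + 54*x^2 + 108*x + 81
which factors as (x + 3)^4. The eigenvalues (with algebraic multiplicities) are λ = -3 with multiplicity 4.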